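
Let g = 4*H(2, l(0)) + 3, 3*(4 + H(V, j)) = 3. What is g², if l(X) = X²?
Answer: 81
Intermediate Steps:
H(V, j) = -3 (H(V, j) = -4 + (⅓)*3 = -4 + 1 = -3)
g = -9 (g = 4*(-3) + 3 = -12 + 3 = -9)
g² = (-9)² = 81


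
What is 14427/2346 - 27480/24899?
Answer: 98249931/19471018 ≈ 5.0460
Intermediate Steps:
14427/2346 - 27480/24899 = 14427*(1/2346) - 27480*1/24899 = 4809/782 - 27480/24899 = 98249931/19471018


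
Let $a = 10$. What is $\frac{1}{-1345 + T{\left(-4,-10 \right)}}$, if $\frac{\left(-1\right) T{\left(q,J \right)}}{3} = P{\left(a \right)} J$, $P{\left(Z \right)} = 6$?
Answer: $- \frac{1}{1165} \approx -0.00085837$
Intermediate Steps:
$T{\left(q,J \right)} = - 18 J$ ($T{\left(q,J \right)} = - 3 \cdot 6 J = - 18 J$)
$\frac{1}{-1345 + T{\left(-4,-10 \right)}} = \frac{1}{-1345 - -180} = \frac{1}{-1345 + 180} = \frac{1}{-1165} = - \frac{1}{1165}$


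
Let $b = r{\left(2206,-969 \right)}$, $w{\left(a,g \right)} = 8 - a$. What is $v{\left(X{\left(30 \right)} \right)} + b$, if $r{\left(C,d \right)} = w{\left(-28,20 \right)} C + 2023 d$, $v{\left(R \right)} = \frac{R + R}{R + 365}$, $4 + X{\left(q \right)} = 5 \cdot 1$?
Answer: $- \frac{344199392}{183} \approx -1.8809 \cdot 10^{6}$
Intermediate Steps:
$X{\left(q \right)} = 1$ ($X{\left(q \right)} = -4 + 5 \cdot 1 = -4 + 5 = 1$)
$v{\left(R \right)} = \frac{2 R}{365 + R}$
$r{\left(C,d \right)} = 36 C + 2023 d$ ($r{\left(C,d \right)} = \left(8 - -28\right) C + 2023 d = \left(8 + 28\right) C + 2023 d = 36 C + 2023 d$)
$b = -1880871$ ($b = 36 \cdot 2206 + 2023 \left(-969\right) = 79416 - 1960287 = -1880871$)
$v{\left(X{\left(30 \right)} \right)} + b = 2 \cdot 1 \frac{1}{365 + 1} - 1880871 = 2 \cdot 1 \cdot \frac{1}{366} - 1880871 = \frac{1}{183} - 1880871 = - \frac{344199392}{183}$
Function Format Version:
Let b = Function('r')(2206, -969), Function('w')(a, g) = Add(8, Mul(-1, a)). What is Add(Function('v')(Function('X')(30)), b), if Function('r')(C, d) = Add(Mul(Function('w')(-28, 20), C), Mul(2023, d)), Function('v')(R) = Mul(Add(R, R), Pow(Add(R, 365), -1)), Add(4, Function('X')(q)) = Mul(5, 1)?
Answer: Rational(-344199392, 183) ≈ -1.8809e+6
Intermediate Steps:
Function('X')(q) = 1 (Function('X')(q) = Add(-4, Mul(5, 1)) = Add(-4, 5) = 1)
Function('v')(R) = Mul(2, R, Pow(Add(365, R), -1)) (Function('v')(R) = Mul(Mul(2, R), Pow(Add(365, R), -1)) = Mul(2, R, Pow(Add(365, R), -1)))
Function('r')(C, d) = Add(Mul(36, C), Mul(2023, d)) (Function('r')(C, d) = Add(Mul(Add(8, Mul(-1, -28)), C), Mul(2023, d)) = Add(Mul(Add(8, 28), C), Mul(2023, d)) = Add(Mul(36, C), Mul(2023, d)))
b = -1880871 (b = Add(Mul(36, 2206), Mul(2023, -969)) = Add(79416, -1960287) = -1880871)
Add(Function('v')(Function('X')(30)), b) = Add(Mul(2, 1, Pow(Add(365, 1), -1)), -1880871) = Add(Mul(2, 1, Pow(366, -1)), -1880871) = Add(Mul(2, 1, Rational(1, 366)), -1880871) = Add(Rational(1, 183), -1880871) = Rational(-344199392, 183)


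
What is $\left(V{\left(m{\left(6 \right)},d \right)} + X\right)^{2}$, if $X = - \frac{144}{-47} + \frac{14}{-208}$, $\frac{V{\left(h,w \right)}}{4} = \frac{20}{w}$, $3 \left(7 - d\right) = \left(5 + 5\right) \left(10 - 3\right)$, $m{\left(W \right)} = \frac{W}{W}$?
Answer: $\frac{207404643889}{57365998144} \approx 3.6155$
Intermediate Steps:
$m{\left(W \right)} = 1$
$d = - \frac{49}{3}$ ($d = 7 - \frac{\left(5 + 5\right) \left(10 - 3\right)}{3} = 7 - \frac{10 \cdot 7}{3} = 7 - \frac{70}{3} = - \frac{49}{3} \approx -16.333$)
$V{\left(h,w \right)} = \frac{80}{w}$ ($V{\left(h,w \right)} = 4 \frac{20}{w} = \frac{80}{w}$)
$X = \frac{14647}{4888}$ ($X = \left(-144\right) \left(- \frac{1}{47}\right) + 14 \left(- \frac{1}{208}\right) = \frac{144}{47} - \frac{7}{104} = \frac{14647}{4888} \approx 2.9965$)
$\left(V{\left(m{\left(6 \right)},d \right)} + X\right)^{2} = \left(\frac{80}{- \frac{49}{3}} + \frac{14647}{4888}\right)^{2} = \left(80 \left(- \frac{3}{49}\right) + \frac{14647}{4888}\right)^{2} = \left(- \frac{240}{49} + \frac{14647}{4888}\right)^{2} = \left(- \frac{455417}{239512}\right)^{2} = \frac{207404643889}{57365998144}$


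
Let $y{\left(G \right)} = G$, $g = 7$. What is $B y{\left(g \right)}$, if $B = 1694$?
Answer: $11858$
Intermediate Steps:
$B y{\left(g \right)} = 1694 \cdot 7 = 11858$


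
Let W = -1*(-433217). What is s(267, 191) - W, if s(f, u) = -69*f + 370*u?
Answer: -380970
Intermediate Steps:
W = 433217
s(267, 191) - W = (-69*267 + 370*191) - 1*433217 = (-18423 + 70670) - 433217 = 52247 - 433217 = -380970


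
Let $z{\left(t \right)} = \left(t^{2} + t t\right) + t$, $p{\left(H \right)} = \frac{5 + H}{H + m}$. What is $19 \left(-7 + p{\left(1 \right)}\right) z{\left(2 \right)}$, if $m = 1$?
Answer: $-760$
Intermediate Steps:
$p{\left(H \right)} = \frac{5 + H}{1 + H}$ ($p{\left(H \right)} = \frac{5 + H}{H + 1} = \frac{5 + H}{1 + H}$)
$z{\left(t \right)} = t + 2 t^{2}$ ($z{\left(t \right)} = \left(t^{2} + t^{2}\right) + t = 2 t^{2} + t = t + 2 t^{2}$)
$19 \left(-7 + p{\left(1 \right)}\right) z{\left(2 \right)} = 19 \left(-7 + \frac{5 + 1}{1 + 1}\right) 2 \left(1 + 2 \cdot 2\right) = 19 \left(-7 + \frac{1}{2} \cdot 6\right) 2 \left(1 + 4\right) = 19 \left(-7 + \frac{1}{2} \cdot 6\right) 2 \cdot 5 = 19 \left(-7 + 3\right) 10 = 19 \left(-4\right) 10 = \left(-76\right) 10 = -760$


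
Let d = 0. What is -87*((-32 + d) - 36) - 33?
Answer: 5883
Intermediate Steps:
-87*((-32 + d) - 36) - 33 = -87*((-32 + 0) - 36) - 33 = -87*(-32 - 36) - 33 = -87*(-68) - 33 = 5916 - 33 = 5883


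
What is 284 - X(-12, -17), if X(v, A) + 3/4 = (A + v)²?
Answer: -2225/4 ≈ -556.25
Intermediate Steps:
X(v, A) = -¾ + (A + v)²
284 - X(-12, -17) = 284 - (-¾ + (-17 - 12)²) = 284 - (-¾ + (-29)²) = 284 - (-¾ + 841) = 284 - 1*3361/4 = 284 - 3361/4 = -2225/4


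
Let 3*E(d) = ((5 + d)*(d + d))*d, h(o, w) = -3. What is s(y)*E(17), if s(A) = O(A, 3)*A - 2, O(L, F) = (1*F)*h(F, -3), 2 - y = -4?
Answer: -712096/3 ≈ -2.3737e+5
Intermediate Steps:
y = 6 (y = 2 - 1*(-4) = 2 + 4 = 6)
O(L, F) = -3*F (O(L, F) = (1*F)*(-3) = F*(-3) = -3*F)
s(A) = -2 - 9*A (s(A) = (-3*3)*A - 2 = -9*A - 2 = -2 - 9*A)
E(d) = 2*d²*(5 + d)/3 (E(d) = (((5 + d)*(d + d))*d)/3 = (((5 + d)*(2*d))*d)/3 = ((2*d*(5 + d))*d)/3 = (2*d²*(5 + d))/3 = 2*d²*(5 + d)/3)
s(y)*E(17) = (-2 - 9*6)*((⅔)*17²*(5 + 17)) = (-2 - 54)*((⅔)*289*22) = -56*12716/3 = -712096/3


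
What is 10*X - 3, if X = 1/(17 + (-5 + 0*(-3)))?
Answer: -13/6 ≈ -2.1667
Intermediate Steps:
X = 1/12 (X = 1/(17 + (-5 + 0)) = 1/(17 - 5) = 1/12 ≈ 0.083333)
10*X - 3 = 10*(1/12) - 3 = ⅚ - 3 = -13/6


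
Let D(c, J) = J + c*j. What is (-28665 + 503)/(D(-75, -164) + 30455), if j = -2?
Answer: -28162/30441 ≈ -0.92513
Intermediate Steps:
D(c, J) = J - 2*c (D(c, J) = J + c*(-2) = J - 2*c)
(-28665 + 503)/(D(-75, -164) + 30455) = (-28665 + 503)/((-164 - 2*(-75)) + 30455) = -28162/((-164 + 150) + 30455) = -28162/(-14 + 30455) = -28162/30441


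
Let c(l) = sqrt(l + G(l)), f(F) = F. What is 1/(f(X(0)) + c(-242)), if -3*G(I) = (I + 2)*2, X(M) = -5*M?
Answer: -I*sqrt(82)/82 ≈ -0.11043*I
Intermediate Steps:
G(I) = -4/3 - 2*I/3 (G(I) = -(I + 2)*2/3 = -(2 + I)*2/3 = -(4 + 2*I)/3 = -4/3 - 2*I/3)
c(l) = sqrt(-4/3 + l/3) (c(l) = sqrt(l + (-4/3 - 2*l/3)) = sqrt(-4/3 + l/3))
1/(f(X(0)) + c(-242)) = 1/(-5*0 + sqrt(-12 + 3*(-242))/3) = 1/(0 + sqrt(-12 - 726)/3) = 1/(0 + sqrt(-738)/3) = 1/(0 + (3*I*sqrt(82))/3) = 1/(0 + I*sqrt(82)) = 1/(I*sqrt(82)) = -I*sqrt(82)/82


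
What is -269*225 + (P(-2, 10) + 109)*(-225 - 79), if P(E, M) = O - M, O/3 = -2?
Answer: -88797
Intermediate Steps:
O = -6 (O = 3*(-2) = -6)
P(E, M) = -6 - M
-269*225 + (P(-2, 10) + 109)*(-225 - 79) = -269*225 + ((-6 - 1*10) + 109)*(-225 - 79) = -60525 + ((-6 - 10) + 109)*(-304) = -60525 + (-16 + 109)*(-304) = -60525 + 93*(-304) = -60525 - 28272 = -88797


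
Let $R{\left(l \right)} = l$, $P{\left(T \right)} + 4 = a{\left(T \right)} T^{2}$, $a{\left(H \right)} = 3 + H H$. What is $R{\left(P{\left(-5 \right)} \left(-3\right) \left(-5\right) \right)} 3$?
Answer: $31320$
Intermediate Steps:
$a{\left(H \right)} = 3 + H^{2}$
$P{\left(T \right)} = -4 + T^{2} \left(3 + T^{2}\right)$ ($P{\left(T \right)} = -4 + \left(3 + T^{2}\right) T^{2} = -4 + T^{2} \left(3 + T^{2}\right)$)
$R{\left(P{\left(-5 \right)} \left(-3\right) \left(-5\right) \right)} 3 = \left(-4 + \left(-5\right)^{2} \left(3 + \left(-5\right)^{2}\right)\right) \left(-3\right) \left(-5\right) 3 = \left(-4 + 25 \left(3 + 25\right)\right) \left(-3\right) \left(-5\right) 3 = \left(-4 + 25 \cdot 28\right) \left(-3\right) \left(-5\right) 3 = \left(-4 + 700\right) \left(-3\right) \left(-5\right) 3 = 696 \left(-3\right) \left(-5\right) 3 = \left(-2088\right) \left(-5\right) 3 = 10440 \cdot 3 = 31320$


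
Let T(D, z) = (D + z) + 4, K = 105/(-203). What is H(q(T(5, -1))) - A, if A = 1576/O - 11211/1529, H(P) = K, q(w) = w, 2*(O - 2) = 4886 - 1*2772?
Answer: 250131440/46957119 ≈ 5.3268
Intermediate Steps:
K = -15/29 (K = 105*(-1/203) = -15/29 ≈ -0.51724)
O = 1059 (O = 2 + (4886 - 1*2772)/2 = 2 + (4886 - 2772)/2 = 2 + (1/2)*2114 = 2 + 1057 = 1059)
T(D, z) = 4 + D + z
H(P) = -15/29
A = -9462745/1619211 (A = 1576/1059 - 11211/1529 = -9462745/1619211 ≈ -5.8440)
H(q(T(5, -1))) - A = -15/29 - 1*(-9462745/1619211) = -15/29 + 9462745/1619211 = 250131440/46957119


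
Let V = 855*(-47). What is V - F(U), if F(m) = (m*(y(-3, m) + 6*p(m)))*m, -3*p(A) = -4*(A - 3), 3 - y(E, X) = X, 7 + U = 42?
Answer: -314585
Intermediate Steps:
U = 35 (U = -7 + 42 = 35)
y(E, X) = 3 - X
p(A) = -4 + 4*A/3 (p(A) = -(-4)*(A - 3)/3 = -(-4)*(-3 + A)/3 = -(12 - 4*A)/3 = -4 + 4*A/3)
V = -40185
F(m) = m²*(-21 + 7*m) (F(m) = (m*((3 - m) + 6*(-4 + 4*m/3)))*m = (m*((3 - m) + (-24 + 8*m)))*m = (m*(-21 + 7*m))*m = m²*(-21 + 7*m))
V - F(U) = -40185 - 7*35²*(-3 + 35) = -40185 - 7*1225*32 = -40185 - 1*274400 = -40185 - 274400 = -314585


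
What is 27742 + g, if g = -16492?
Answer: 11250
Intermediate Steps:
27742 + g = 27742 - 16492 = 11250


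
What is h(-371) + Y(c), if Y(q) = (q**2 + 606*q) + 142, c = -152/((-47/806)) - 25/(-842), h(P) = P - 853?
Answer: 13113401165927285/1566101476 ≈ 8.3733e+6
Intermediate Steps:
h(P) = -853 + P
c = 103156279/39574 (c = -152/((-47*1/806)) - 25*(-1/842) = -152/(-47/806) + 25/842 = -152*(-806/47) + 25/842 = 122512/47 + 25/842 = 103156279/39574 ≈ 2606.7)
Y(q) = 142 + q**2 + 606*q
h(-371) + Y(c) = (-853 - 371) + (142 + (103156279/39574)**2 + 606*(103156279/39574)) = -1224 + (142 + 10641217897125841/1566101476 + 31256352537/19787) = -1224 + 13115318074133909/1566101476 = 13113401165927285/1566101476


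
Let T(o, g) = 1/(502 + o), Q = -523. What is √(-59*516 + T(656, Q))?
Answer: I*√40824306858/1158 ≈ 174.48*I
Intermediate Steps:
√(-59*516 + T(656, Q)) = √(-59*516 + 1/(502 + 656)) = √(-30444 + 1/1158) = √(-35254151/1158) = I*√40824306858/1158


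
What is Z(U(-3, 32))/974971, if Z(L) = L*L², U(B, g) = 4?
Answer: 64/974971 ≈ 6.5643e-5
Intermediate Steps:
Z(L) = L³
Z(U(-3, 32))/974971 = 4³/974971 = 64*(1/974971) = 64/974971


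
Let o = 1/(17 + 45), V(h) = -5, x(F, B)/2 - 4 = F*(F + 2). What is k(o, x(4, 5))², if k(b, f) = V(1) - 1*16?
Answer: 441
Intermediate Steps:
x(F, B) = 8 + 2*F*(2 + F) (x(F, B) = 8 + 2*(F*(F + 2)) = 8 + 2*(F*(2 + F)) = 8 + 2*F*(2 + F))
o = 1/62 ≈ 0.016129
k(b, f) = -21 (k(b, f) = -5 - 1*16 = -5 - 16 = -21)
k(o, x(4, 5))² = (-21)² = 441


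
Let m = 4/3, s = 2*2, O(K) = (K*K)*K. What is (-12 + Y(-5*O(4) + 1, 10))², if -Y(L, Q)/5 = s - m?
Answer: 5776/9 ≈ 641.78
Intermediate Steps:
O(K) = K³ (O(K) = K²*K = K³)
s = 4
m = 4/3 (m = 4*(⅓) = 4/3 ≈ 1.3333)
Y(L, Q) = -40/3 (Y(L, Q) = -5*(4 - 1*4/3) = -5*(4 - 4/3) = -5*8/3 = -40/3)
(-12 + Y(-5*O(4) + 1, 10))² = (-12 - 40/3)² = (-76/3)² = 5776/9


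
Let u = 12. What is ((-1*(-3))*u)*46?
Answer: 1656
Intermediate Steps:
((-1*(-3))*u)*46 = (-1*(-3)*12)*46 = (3*12)*46 = 36*46 = 1656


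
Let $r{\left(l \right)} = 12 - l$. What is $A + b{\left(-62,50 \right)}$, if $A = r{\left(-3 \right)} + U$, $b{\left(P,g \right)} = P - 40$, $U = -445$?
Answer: $-532$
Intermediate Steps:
$b{\left(P,g \right)} = -40 + P$
$A = -430$ ($A = \left(12 - -3\right) - 445 = \left(12 + 3\right) - 445 = 15 - 445 = -430$)
$A + b{\left(-62,50 \right)} = -430 - 102 = -532$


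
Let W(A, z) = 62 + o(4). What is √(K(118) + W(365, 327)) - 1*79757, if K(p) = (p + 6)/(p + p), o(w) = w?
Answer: -79757 + 5*√9263/59 ≈ -79749.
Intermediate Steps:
K(p) = (6 + p)/(2*p) (K(p) = (6 + p)/((2*p)) = (6 + p)*(1/(2*p)) = (6 + p)/(2*p))
W(A, z) = 66 (W(A, z) = 62 + 4 = 66)
√(K(118) + W(365, 327)) - 1*79757 = √((½)*(6 + 118)/118 + 66) - 1*79757 = √((½)*(1/118)*124 + 66) - 79757 = √(31/59 + 66) - 79757 = √(3925/59) - 79757 = 5*√9263/59 - 79757 = -79757 + 5*√9263/59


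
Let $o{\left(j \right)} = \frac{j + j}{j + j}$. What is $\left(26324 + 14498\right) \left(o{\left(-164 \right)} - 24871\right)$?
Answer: $-1015243140$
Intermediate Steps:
$o{\left(j \right)} = 1$ ($o{\left(j \right)} = \frac{2 j}{2 j} = 2 j \frac{1}{2 j} = 1$)
$\left(26324 + 14498\right) \left(o{\left(-164 \right)} - 24871\right) = \left(26324 + 14498\right) \left(1 - 24871\right) = 40822 \left(-24870\right) = -1015243140$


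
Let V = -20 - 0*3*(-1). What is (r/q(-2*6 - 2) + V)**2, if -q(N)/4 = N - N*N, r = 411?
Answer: 29844369/78400 ≈ 380.67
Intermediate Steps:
V = -20 (V = -20 - 0*(-1) = -20 - 1*0 = -20 + 0 = -20)
q(N) = -4*N + 4*N**2 (q(N) = -4*(N - N*N) = -4*(N - N**2) = -4*N + 4*N**2)
(r/q(-2*6 - 2) + V)**2 = (411/((4*(-2*6 - 2)*(-1 + (-2*6 - 2)))) - 20)**2 = (411/((4*(-12 - 2)*(-1 + (-12 - 2)))) - 20)**2 = (411/((4*(-14)*(-1 - 14))) - 20)**2 = (411/((4*(-14)*(-15))) - 20)**2 = (411/840 - 20)**2 = (411*(1/840) - 20)**2 = (137/280 - 20)**2 = (-5463/280)**2 = 29844369/78400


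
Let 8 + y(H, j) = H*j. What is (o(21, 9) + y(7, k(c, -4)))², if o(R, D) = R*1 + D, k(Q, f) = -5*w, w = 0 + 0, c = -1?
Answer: 484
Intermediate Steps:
w = 0
k(Q, f) = 0 (k(Q, f) = -5*0 = 0)
y(H, j) = -8 + H*j
o(R, D) = D + R (o(R, D) = R + D = D + R)
(o(21, 9) + y(7, k(c, -4)))² = ((9 + 21) + (-8 + 7*0))² = (30 + (-8 + 0))² = (30 - 8)² = 22² = 484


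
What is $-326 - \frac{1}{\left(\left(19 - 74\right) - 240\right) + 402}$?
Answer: $- \frac{34883}{107} \approx -326.01$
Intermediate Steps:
$-326 - \frac{1}{\left(\left(19 - 74\right) - 240\right) + 402} = -326 - \frac{1}{\left(-55 - 240\right) + 402} = -326 - \frac{1}{-295 + 402} = -326 - \frac{1}{107} = - \frac{34883}{107}$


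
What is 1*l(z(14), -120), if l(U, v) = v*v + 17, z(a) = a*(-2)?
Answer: 14417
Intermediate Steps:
z(a) = -2*a
l(U, v) = 17 + v² (l(U, v) = v² + 17 = 17 + v²)
1*l(z(14), -120) = 1*(17 + (-120)²) = 1*(17 + 14400) = 1*14417 = 14417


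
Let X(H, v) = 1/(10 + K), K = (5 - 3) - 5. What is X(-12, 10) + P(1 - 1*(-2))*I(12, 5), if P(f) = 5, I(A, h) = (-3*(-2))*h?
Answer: 1051/7 ≈ 150.14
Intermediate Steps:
K = -3 (K = 2 - 5 = -3)
I(A, h) = 6*h
X(H, v) = 1/7 (X(H, v) = 1/(10 - 3) = 1/7)
X(-12, 10) + P(1 - 1*(-2))*I(12, 5) = 1/7 + 5*(6*5) = 1/7 + 5*30 = 1/7 + 150 = 1051/7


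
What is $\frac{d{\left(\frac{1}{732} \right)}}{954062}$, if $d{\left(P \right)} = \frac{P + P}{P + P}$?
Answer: $\frac{1}{954062} \approx 1.0481 \cdot 10^{-6}$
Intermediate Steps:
$d{\left(P \right)} = 1$ ($d{\left(P \right)} = \frac{2 P}{2 P} = 2 P \frac{1}{2 P} = 1$)
$\frac{d{\left(\frac{1}{732} \right)}}{954062} = 1 \cdot \frac{1}{954062} = \frac{1}{954062}$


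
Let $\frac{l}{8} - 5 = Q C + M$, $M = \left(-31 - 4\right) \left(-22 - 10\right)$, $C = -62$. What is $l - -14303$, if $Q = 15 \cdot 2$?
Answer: $8423$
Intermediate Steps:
$Q = 30$
$M = 1120$ ($M = \left(-35\right) \left(-32\right) = 1120$)
$l = -5880$ ($l = 40 + 8 \left(30 \left(-62\right) + 1120\right) = 40 + 8 \left(-1860 + 1120\right) = 40 + 8 \left(-740\right) = 40 - 5920 = -5880$)
$l - -14303 = -5880 - -14303 = -5880 + 14303 = 8423$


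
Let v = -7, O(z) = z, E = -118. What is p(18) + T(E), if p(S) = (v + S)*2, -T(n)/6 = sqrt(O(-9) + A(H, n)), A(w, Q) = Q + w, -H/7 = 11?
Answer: 22 - 12*I*sqrt(51) ≈ 22.0 - 85.697*I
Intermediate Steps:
H = -77 (H = -7*11 = -77)
T(n) = -6*sqrt(-86 + n) (T(n) = -6*sqrt(-9 + (n - 77)) = -6*sqrt(-9 + (-77 + n)) = -6*sqrt(-86 + n))
p(S) = -14 + 2*S (p(S) = (-7 + S)*2 = -14 + 2*S)
p(18) + T(E) = (-14 + 2*18) - 6*sqrt(-86 - 118) = (-14 + 36) - 12*I*sqrt(51) = 22 - 12*I*sqrt(51)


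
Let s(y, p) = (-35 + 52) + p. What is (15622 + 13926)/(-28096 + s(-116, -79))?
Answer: -14774/14079 ≈ -1.0494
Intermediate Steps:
s(y, p) = 17 + p
(15622 + 13926)/(-28096 + s(-116, -79)) = (15622 + 13926)/(-28096 + (17 - 79)) = 29548/(-28096 - 62) = 29548/(-28158) = 29548*(-1/28158) = -14774/14079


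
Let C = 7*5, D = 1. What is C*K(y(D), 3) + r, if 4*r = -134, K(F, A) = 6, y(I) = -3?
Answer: 353/2 ≈ 176.50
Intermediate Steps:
r = -67/2 (r = (1/4)*(-134) = -67/2 ≈ -33.500)
C = 35
C*K(y(D), 3) + r = 35*6 - 67/2 = 210 - 67/2 = 353/2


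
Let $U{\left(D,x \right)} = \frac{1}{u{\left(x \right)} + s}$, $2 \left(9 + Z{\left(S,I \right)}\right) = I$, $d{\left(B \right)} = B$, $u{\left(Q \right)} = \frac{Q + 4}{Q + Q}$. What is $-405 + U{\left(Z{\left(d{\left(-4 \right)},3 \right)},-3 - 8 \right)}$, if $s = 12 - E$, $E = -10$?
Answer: $- \frac{198833}{491} \approx -404.96$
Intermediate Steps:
$u{\left(Q \right)} = \frac{4 + Q}{2 Q}$
$Z{\left(S,I \right)} = -9 + \frac{I}{2}$
$s = 22$ ($s = 12 - -10 = 12 + 10 = 22$)
$U{\left(D,x \right)} = \frac{1}{22 + \frac{4 + x}{2 x}}$ ($U{\left(D,x \right)} = \frac{1}{\frac{4 + x}{2 x} + 22} = \frac{1}{22 + \frac{4 + x}{2 x}}$)
$-405 + U{\left(Z{\left(d{\left(-4 \right)},3 \right)},-3 - 8 \right)} = -405 + \frac{2 \left(-3 - 8\right)}{4 + 45 \left(-3 - 8\right)} = -405 + 2 \left(-11\right) \frac{1}{4 + 45 \left(-11\right)} = -405 + 2 \left(-11\right) \frac{1}{4 - 495} = -405 + 2 \left(-11\right) \frac{1}{-491} = -405 + 2 \left(-11\right) \left(- \frac{1}{491}\right) = -405 + \frac{22}{491} = - \frac{198833}{491}$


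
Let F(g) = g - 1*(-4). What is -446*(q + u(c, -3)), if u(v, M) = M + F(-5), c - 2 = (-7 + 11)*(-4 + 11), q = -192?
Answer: 87416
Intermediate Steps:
F(g) = 4 + g (F(g) = g + 4 = 4 + g)
c = 30 (c = 2 + (-7 + 11)*(-4 + 11) = 2 + 4*7 = 2 + 28 = 30)
u(v, M) = -1 + M (u(v, M) = M + (4 - 5) = M - 1 = -1 + M)
-446*(q + u(c, -3)) = -446*(-192 + (-1 - 3)) = -446*(-192 - 4) = -446*(-196) = 87416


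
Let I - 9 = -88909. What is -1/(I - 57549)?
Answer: 1/146449 ≈ 6.8283e-6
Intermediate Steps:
I = -88900 (I = 9 - 88909 = -88900)
-1/(I - 57549) = -1/(-88900 - 57549) = -1/(-146449) = -1*(-1/146449) = 1/146449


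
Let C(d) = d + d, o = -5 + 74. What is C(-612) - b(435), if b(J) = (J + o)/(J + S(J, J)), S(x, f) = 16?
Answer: -552528/451 ≈ -1225.1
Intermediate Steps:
o = 69
C(d) = 2*d
b(J) = (69 + J)/(16 + J) (b(J) = (J + 69)/(J + 16) = (69 + J)/(16 + J))
C(-612) - b(435) = 2*(-612) - (69 + 435)/(16 + 435) = -1224 - 504/451 = -552528/451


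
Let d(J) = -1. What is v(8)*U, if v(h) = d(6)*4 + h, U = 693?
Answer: 2772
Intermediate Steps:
v(h) = -4 + h (v(h) = -1*4 + h = -4 + h)
v(8)*U = (-4 + 8)*693 = 4*693 = 2772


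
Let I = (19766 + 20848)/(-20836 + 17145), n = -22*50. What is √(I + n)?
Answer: I*√15135735374/3691 ≈ 33.332*I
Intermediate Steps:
n = -1100
I = -40614/3691 (I = 40614/(-3691) = 40614*(-1/3691) = -40614/3691 ≈ -11.004)
√(I + n) = √(-40614/3691 - 1100) = √(-4100714/3691) = I*√15135735374/3691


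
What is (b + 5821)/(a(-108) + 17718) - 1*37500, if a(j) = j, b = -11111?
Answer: -66038029/1761 ≈ -37500.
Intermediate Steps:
(b + 5821)/(a(-108) + 17718) - 1*37500 = (-11111 + 5821)/(-108 + 17718) - 1*37500 = -5290/17610 - 37500 = -5290*1/17610 - 37500 = -529/1761 - 37500 = -66038029/1761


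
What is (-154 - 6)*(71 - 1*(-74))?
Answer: -23200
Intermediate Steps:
(-154 - 6)*(71 - 1*(-74)) = -160*(71 + 74) = -160*145 = -23200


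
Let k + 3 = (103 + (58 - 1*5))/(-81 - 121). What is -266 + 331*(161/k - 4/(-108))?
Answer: -49311596/3429 ≈ -14381.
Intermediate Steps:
k = -381/101 (k = -3 + (103 + (58 - 1*5))/(-81 - 121) = -3 + (103 + (58 - 5))/(-202) = -3 + (103 + 53)*(-1/202) = -3 + 156*(-1/202) = -3 - 78/101 = -381/101 ≈ -3.7723)
-266 + 331*(161/k - 4/(-108)) = -266 + 331*(161/(-381/101) - 4/(-108)) = -266 + 331*(161*(-101/381) - 4*(-1/108)) = -266 + 331*(-16261/381 + 1/27) = -266 + 331*(-146222/3429) = -266 - 48399482/3429 = -49311596/3429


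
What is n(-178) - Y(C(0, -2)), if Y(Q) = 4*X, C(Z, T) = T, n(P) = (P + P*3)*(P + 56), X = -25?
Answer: 86964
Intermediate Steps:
n(P) = 4*P*(56 + P) (n(P) = (P + 3*P)*(56 + P) = (4*P)*(56 + P) = 4*P*(56 + P))
Y(Q) = -100 (Y(Q) = 4*(-25) = -100)
n(-178) - Y(C(0, -2)) = 4*(-178)*(56 - 178) - 1*(-100) = 4*(-178)*(-122) + 100 = 86864 + 100 = 86964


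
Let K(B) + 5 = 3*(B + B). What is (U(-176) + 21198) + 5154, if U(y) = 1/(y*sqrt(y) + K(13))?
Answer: 143805631033/5457105 + 704*I*sqrt(11)/5457105 ≈ 26352.0 + 0.00042786*I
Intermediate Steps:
K(B) = -5 + 6*B (K(B) = -5 + 3*(B + B) = -5 + 3*(2*B) = -5 + 6*B)
U(y) = 1/(73 + y**(3/2)) (U(y) = 1/(y*sqrt(y) + (-5 + 6*13)) = 1/(y**(3/2) + (-5 + 78)) = 1/(y**(3/2) + 73) = 1/(73 + y**(3/2)))
(U(-176) + 21198) + 5154 = (1/(73 + (-176)**(3/2)) + 21198) + 5154 = (1/(73 - 704*I*sqrt(11)) + 21198) + 5154 = (21198 + 1/(73 - 704*I*sqrt(11))) + 5154 = 26352 + 1/(73 - 704*I*sqrt(11))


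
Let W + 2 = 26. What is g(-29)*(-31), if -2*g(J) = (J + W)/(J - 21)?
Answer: 31/20 ≈ 1.5500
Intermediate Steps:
W = 24 (W = -2 + 26 = 24)
g(J) = -(24 + J)/(2*(-21 + J)) (g(J) = -(J + 24)/(2*(J - 21)) = -(24 + J)/(2*(-21 + J)))
g(-29)*(-31) = ((-24 - 1*(-29))/(2*(-21 - 29)))*(-31) = ((1/2)*(-24 + 29)/(-50))*(-31) = ((1/2)*(-1/50)*5)*(-31) = -1/20*(-31) = 31/20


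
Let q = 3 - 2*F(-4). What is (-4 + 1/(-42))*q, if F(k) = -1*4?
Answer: -1859/42 ≈ -44.262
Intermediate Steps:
F(k) = -4
q = 11 (q = 3 - 2*(-4) = 3 + 8 = 11)
(-4 + 1/(-42))*q = (-4 + 1/(-42))*11 = (-4 - 1/42)*11 = -169/42*11 = -1859/42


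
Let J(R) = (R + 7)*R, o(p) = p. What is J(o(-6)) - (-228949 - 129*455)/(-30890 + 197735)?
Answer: -101918/23835 ≈ -4.2760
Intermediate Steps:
J(R) = R*(7 + R) (J(R) = (7 + R)*R = R*(7 + R))
J(o(-6)) - (-228949 - 129*455)/(-30890 + 197735) = -6*(7 - 6) - (-228949 - 129*455)/(-30890 + 197735) = -6*1 - (-228949 - 58695)/166845 = -6 - (-287644)/166845 = -6 - 1*(-41092/23835) = -6 + 41092/23835 = -101918/23835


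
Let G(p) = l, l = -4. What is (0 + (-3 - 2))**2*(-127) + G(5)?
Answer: -3179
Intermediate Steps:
G(p) = -4
(0 + (-3 - 2))**2*(-127) + G(5) = (0 + (-3 - 2))**2*(-127) - 4 = (0 - 5)**2*(-127) - 4 = (-5)**2*(-127) - 4 = 25*(-127) - 4 = -3175 - 4 = -3179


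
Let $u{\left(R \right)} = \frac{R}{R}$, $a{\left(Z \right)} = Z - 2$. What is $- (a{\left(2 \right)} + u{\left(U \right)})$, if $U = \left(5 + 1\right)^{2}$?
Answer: $-1$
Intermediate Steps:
$a{\left(Z \right)} = -2 + Z$ ($a{\left(Z \right)} = Z - 2 = -2 + Z$)
$U = 36$ ($U = 6^{2} = 36$)
$u{\left(R \right)} = 1$
$- (a{\left(2 \right)} + u{\left(U \right)}) = - (\left(-2 + 2\right) + 1) = - (0 + 1) = \left(-1\right) 1 = -1$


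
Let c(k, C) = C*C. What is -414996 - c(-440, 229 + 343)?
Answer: -742180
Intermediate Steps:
c(k, C) = C²
-414996 - c(-440, 229 + 343) = -414996 - (229 + 343)² = -414996 - 1*572² = -414996 - 1*327184 = -414996 - 327184 = -742180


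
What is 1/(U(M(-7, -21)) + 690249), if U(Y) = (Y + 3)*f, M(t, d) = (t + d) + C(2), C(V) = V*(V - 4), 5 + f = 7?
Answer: 1/690191 ≈ 1.4489e-6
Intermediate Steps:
f = 2 (f = -5 + 7 = 2)
C(V) = V*(-4 + V)
M(t, d) = -4 + d + t (M(t, d) = (t + d) + 2*(-4 + 2) = (d + t) + 2*(-2) = (d + t) - 4 = -4 + d + t)
U(Y) = 6 + 2*Y (U(Y) = (Y + 3)*2 = (3 + Y)*2 = 6 + 2*Y)
1/(U(M(-7, -21)) + 690249) = 1/((6 + 2*(-4 - 21 - 7)) + 690249) = 1/((6 + 2*(-32)) + 690249) = 1/((6 - 64) + 690249) = 1/(-58 + 690249) = 1/690191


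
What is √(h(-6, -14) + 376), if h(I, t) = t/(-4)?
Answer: √1518/2 ≈ 19.481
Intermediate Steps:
h(I, t) = -t/4
√(h(-6, -14) + 376) = √(-¼*(-14) + 376) = √(7/2 + 376) = √(759/2) = √1518/2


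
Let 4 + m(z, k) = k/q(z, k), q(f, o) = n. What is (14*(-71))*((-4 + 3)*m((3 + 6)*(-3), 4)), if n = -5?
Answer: -23856/5 ≈ -4771.2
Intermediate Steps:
q(f, o) = -5
m(z, k) = -4 - k/5 (m(z, k) = -4 + k/(-5) = -4 + k*(-1/5) = -4 - k/5)
(14*(-71))*((-4 + 3)*m((3 + 6)*(-3), 4)) = (14*(-71))*((-4 + 3)*(-4 - 1/5*4)) = -(-994)*(-4 - 4/5) = -(-994)*(-24)/5 = -994*24/5 = -23856/5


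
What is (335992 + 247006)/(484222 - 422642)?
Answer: 291499/30790 ≈ 9.4673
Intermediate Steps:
(335992 + 247006)/(484222 - 422642) = 582998/61580 = 582998*(1/61580) = 291499/30790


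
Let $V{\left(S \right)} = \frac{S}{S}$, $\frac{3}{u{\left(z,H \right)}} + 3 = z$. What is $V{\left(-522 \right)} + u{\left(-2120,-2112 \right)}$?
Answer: $\frac{2120}{2123} \approx 0.99859$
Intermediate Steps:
$u{\left(z,H \right)} = \frac{3}{-3 + z}$
$V{\left(S \right)} = 1$
$V{\left(-522 \right)} + u{\left(-2120,-2112 \right)} = 1 + \frac{3}{-3 - 2120} = 1 + \frac{3}{-2123} = 1 + 3 \left(- \frac{1}{2123}\right) = 1 - \frac{3}{2123} = \frac{2120}{2123}$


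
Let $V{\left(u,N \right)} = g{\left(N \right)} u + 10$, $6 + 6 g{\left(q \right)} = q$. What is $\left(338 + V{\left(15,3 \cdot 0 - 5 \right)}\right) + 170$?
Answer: $\frac{981}{2} \approx 490.5$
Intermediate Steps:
$g{\left(q \right)} = -1 + \frac{q}{6}$
$V{\left(u,N \right)} = 10 + u \left(-1 + \frac{N}{6}\right)$ ($V{\left(u,N \right)} = \left(-1 + \frac{N}{6}\right) u + 10 = u \left(-1 + \frac{N}{6}\right) + 10 = 10 + u \left(-1 + \frac{N}{6}\right)$)
$\left(338 + V{\left(15,3 \cdot 0 - 5 \right)}\right) + 170 = \left(338 + \left(10 + \frac{1}{6} \cdot 15 \left(-6 + \left(3 \cdot 0 - 5\right)\right)\right)\right) + 170 = \left(338 + \left(10 + \frac{1}{6} \cdot 15 \left(-6 + \left(0 - 5\right)\right)\right)\right) + 170 = \left(338 + \left(10 + \frac{1}{6} \cdot 15 \left(-6 - 5\right)\right)\right) + 170 = \left(338 + \left(10 + \frac{1}{6} \cdot 15 \left(-11\right)\right)\right) + 170 = \left(338 + \left(10 - \frac{55}{2}\right)\right) + 170 = \left(338 - \frac{35}{2}\right) + 170 = \frac{641}{2} + 170 = \frac{981}{2}$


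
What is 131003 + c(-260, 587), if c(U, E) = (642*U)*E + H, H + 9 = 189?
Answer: -97850857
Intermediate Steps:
H = 180 (H = -9 + 189 = 180)
c(U, E) = 180 + 642*E*U (c(U, E) = (642*U)*E + 180 = 642*E*U + 180 = 180 + 642*E*U)
131003 + c(-260, 587) = 131003 + (180 + 642*587*(-260)) = 131003 + (180 - 97982040) = 131003 - 97981860 = -97850857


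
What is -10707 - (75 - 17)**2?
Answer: -14071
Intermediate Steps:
-10707 - (75 - 17)**2 = -10707 - 1*58**2 = -10707 - 1*3364 = -10707 - 3364 = -14071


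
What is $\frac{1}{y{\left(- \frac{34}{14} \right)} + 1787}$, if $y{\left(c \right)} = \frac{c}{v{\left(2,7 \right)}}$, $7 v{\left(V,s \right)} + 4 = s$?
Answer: $\frac{3}{5344} \approx 0.00056138$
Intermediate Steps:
$v{\left(V,s \right)} = - \frac{4}{7} + \frac{s}{7}$
$y{\left(c \right)} = \frac{7 c}{3}$ ($y{\left(c \right)} = \frac{c}{- \frac{4}{7} + \frac{1}{7} \cdot 7} = \frac{c}{- \frac{4}{7} + 1} = \frac{c}{\frac{3}{7}} = c \frac{7}{3} = \frac{7 c}{3}$)
$\frac{1}{y{\left(- \frac{34}{14} \right)} + 1787} = \frac{1}{\frac{7 \left(- \frac{34}{14}\right)}{3} + 1787} = \frac{1}{\frac{7 \left(\left(-34\right) \frac{1}{14}\right)}{3} + 1787} = \frac{1}{\frac{7}{3} \left(- \frac{17}{7}\right) + 1787} = \frac{1}{- \frac{17}{3} + 1787} = \frac{1}{\frac{5344}{3}} = \frac{3}{5344}$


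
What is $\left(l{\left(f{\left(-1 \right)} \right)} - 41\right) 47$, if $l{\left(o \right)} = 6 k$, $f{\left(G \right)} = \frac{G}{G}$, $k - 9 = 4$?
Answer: $1739$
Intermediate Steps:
$k = 13$ ($k = 9 + 4 = 13$)
$f{\left(G \right)} = 1$
$l{\left(o \right)} = 78$ ($l{\left(o \right)} = 6 \cdot 13 = 78$)
$\left(l{\left(f{\left(-1 \right)} \right)} - 41\right) 47 = \left(78 - 41\right) 47 = 37 \cdot 47 = 1739$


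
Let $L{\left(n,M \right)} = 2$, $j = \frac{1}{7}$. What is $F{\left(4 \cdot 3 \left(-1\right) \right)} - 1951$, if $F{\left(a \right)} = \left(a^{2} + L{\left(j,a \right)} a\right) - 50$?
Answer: $-1881$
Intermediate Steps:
$j = \frac{1}{7} \approx 0.14286$
$F{\left(a \right)} = -50 + a^{2} + 2 a$ ($F{\left(a \right)} = \left(a^{2} + 2 a\right) - 50 = -50 + a^{2} + 2 a$)
$F{\left(4 \cdot 3 \left(-1\right) \right)} - 1951 = \left(-50 + \left(4 \cdot 3 \left(-1\right)\right)^{2} + 2 \cdot 4 \cdot 3 \left(-1\right)\right) - 1951 = \left(-50 + \left(12 \left(-1\right)\right)^{2} + 2 \cdot 12 \left(-1\right)\right) - 1951 = \left(-50 + \left(-12\right)^{2} + 2 \left(-12\right)\right) - 1951 = \left(-50 + 144 - 24\right) - 1951 = 70 - 1951 = -1881$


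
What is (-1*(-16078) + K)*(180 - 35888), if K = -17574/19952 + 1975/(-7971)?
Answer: -393530434121093/685506 ≈ -5.7407e+8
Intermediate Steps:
K = -3094613/2742024 (K = -17574*1/19952 + 1975*(-1/7971) = -303/344 - 1975/7971 = -3094613/2742024 ≈ -1.1286)
(-1*(-16078) + K)*(180 - 35888) = (-1*(-16078) - 3094613/2742024)*(180 - 35888) = (16078 - 3094613/2742024)*(-35708) = (44083167259/2742024)*(-35708) = -393530434121093/685506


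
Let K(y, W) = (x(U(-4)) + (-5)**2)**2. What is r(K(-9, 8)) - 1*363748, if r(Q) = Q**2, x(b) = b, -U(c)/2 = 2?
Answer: -169267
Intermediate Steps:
U(c) = -4 (U(c) = -2*2 = -4)
K(y, W) = 441 (K(y, W) = (-4 + (-5)**2)**2 = (-4 + 25)**2 = 21**2 = 441)
r(K(-9, 8)) - 1*363748 = 441**2 - 1*363748 = 194481 - 363748 = -169267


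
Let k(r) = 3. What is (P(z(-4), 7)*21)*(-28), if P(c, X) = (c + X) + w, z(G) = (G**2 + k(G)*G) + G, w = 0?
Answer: -4116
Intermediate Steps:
z(G) = G**2 + 4*G (z(G) = (G**2 + 3*G) + G = G**2 + 4*G)
P(c, X) = X + c (P(c, X) = (c + X) + 0 = (X + c) + 0 = X + c)
(P(z(-4), 7)*21)*(-28) = ((7 - 4*(4 - 4))*21)*(-28) = ((7 - 4*0)*21)*(-28) = ((7 + 0)*21)*(-28) = (7*21)*(-28) = 147*(-28) = -4116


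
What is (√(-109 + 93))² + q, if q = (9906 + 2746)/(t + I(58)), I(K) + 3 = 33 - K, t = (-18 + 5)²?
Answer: 10396/141 ≈ 73.730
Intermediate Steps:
t = 169 (t = (-13)² = 169)
I(K) = 30 - K (I(K) = -3 + (33 - K) = 30 - K)
q = 12652/141 (q = (9906 + 2746)/(169 + (30 - 1*58)) = 12652/(169 + (30 - 58)) = 12652/(169 - 28) = 12652/141 ≈ 89.730)
(√(-109 + 93))² + q = (√(-109 + 93))² + 12652/141 = (√(-16))² + 12652/141 = (4*I)² + 12652/141 = -16 + 12652/141 = 10396/141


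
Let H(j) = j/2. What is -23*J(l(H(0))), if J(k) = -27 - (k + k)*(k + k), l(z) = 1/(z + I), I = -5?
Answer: 15617/25 ≈ 624.68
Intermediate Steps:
H(j) = j/2 (H(j) = j*(½) = j/2)
l(z) = 1/(-5 + z) (l(z) = 1/(z - 5) = 1/(-5 + z))
J(k) = -27 - 4*k² (J(k) = -27 - 2*k*2*k = -27 - 4*k²)
-23*J(l(H(0))) = -23*(-27 - 4/(-5 + (½)*0)²) = -23*(-27 - 4/(-5 + 0)²) = -23*(-27 - 4*(1/(-5))²) = -23*(-27 - 4*(-⅕)²) = -23*(-27 - 4*1/25) = -23*(-27 - 4/25) = -23*(-679/25) = 15617/25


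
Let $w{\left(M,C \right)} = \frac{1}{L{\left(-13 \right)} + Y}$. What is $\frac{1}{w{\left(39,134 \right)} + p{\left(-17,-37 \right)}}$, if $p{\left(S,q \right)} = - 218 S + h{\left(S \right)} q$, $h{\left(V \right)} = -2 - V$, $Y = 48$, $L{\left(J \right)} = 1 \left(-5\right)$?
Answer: $\frac{43}{135494} \approx 0.00031736$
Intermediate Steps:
$L{\left(J \right)} = -5$
$p{\left(S,q \right)} = - 218 S + q \left(-2 - S\right)$ ($p{\left(S,q \right)} = - 218 S + \left(-2 - S\right) q = - 218 S + q \left(-2 - S\right)$)
$w{\left(M,C \right)} = \frac{1}{43}$ ($w{\left(M,C \right)} = \frac{1}{-5 + 48} = \frac{1}{43}$)
$\frac{1}{w{\left(39,134 \right)} + p{\left(-17,-37 \right)}} = \frac{1}{\frac{1}{43} - \left(-3706 - 37 \left(2 - 17\right)\right)} = \frac{1}{\frac{1}{43} + \left(3706 - \left(-37\right) \left(-15\right)\right)} = \frac{1}{\frac{1}{43} + \left(3706 - 555\right)} = \frac{1}{\frac{1}{43} + 3151} = \frac{1}{\frac{135494}{43}} = \frac{43}{135494}$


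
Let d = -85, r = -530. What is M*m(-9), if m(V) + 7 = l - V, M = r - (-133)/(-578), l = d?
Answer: 25437259/578 ≈ 44009.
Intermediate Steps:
l = -85
M = -306473/578 (M = -530 - (-133)/(-578) = -530 - (-133)*(-1)/578 = -530 - 1*133/578 = -530 - 133/578 = -306473/578 ≈ -530.23)
m(V) = -92 - V (m(V) = -7 + (-85 - V) = -92 - V)
M*m(-9) = -306473*(-92 - 1*(-9))/578 = -306473*(-92 + 9)/578 = -306473/578*(-83) = 25437259/578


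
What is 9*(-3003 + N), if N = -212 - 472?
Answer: -33183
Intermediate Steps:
N = -684
9*(-3003 + N) = 9*(-3003 - 684) = 9*(-3687) = -33183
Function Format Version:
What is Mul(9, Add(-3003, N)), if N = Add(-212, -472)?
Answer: -33183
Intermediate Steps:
N = -684
Mul(9, Add(-3003, N)) = Mul(9, Add(-3003, -684)) = Mul(9, -3687) = -33183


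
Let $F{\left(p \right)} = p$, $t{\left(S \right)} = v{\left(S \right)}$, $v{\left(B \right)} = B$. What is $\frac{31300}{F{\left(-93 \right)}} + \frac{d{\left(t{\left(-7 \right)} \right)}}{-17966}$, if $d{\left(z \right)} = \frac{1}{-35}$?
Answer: $- \frac{19681752907}{58479330} \approx -336.56$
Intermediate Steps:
$t{\left(S \right)} = S$
$d{\left(z \right)} = - \frac{1}{35}$
$\frac{31300}{F{\left(-93 \right)}} + \frac{d{\left(t{\left(-7 \right)} \right)}}{-17966} = \frac{31300}{-93} - \frac{1}{35 \left(-17966\right)} = 31300 \left(- \frac{1}{93}\right) - - \frac{1}{628810} = - \frac{31300}{93} + \frac{1}{628810} = - \frac{19681752907}{58479330}$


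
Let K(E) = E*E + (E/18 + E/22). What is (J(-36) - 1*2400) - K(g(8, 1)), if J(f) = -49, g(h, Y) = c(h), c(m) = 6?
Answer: -82025/33 ≈ -2485.6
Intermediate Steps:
g(h, Y) = 6
K(E) = E**2 + 10*E/99 (K(E) = E**2 + (E*(1/18) + E*(1/22)) = E**2 + (E/18 + E/22) = E**2 + 10*E/99)
(J(-36) - 1*2400) - K(g(8, 1)) = (-49 - 1*2400) - 6*(10 + 99*6)/99 = (-49 - 2400) - 6*(10 + 594)/99 = -2449 - 6*604/99 = -2449 - 1*1208/33 = -2449 - 1208/33 = -82025/33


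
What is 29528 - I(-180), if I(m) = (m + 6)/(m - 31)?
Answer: 6230234/211 ≈ 29527.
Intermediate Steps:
I(m) = (6 + m)/(-31 + m)
29528 - I(-180) = 29528 - (6 - 180)/(-31 - 180) = 29528 - (-174)/(-211) = 29528 - (-1)*(-174)/211 = 29528 - 1*174/211 = 29528 - 174/211 = 6230234/211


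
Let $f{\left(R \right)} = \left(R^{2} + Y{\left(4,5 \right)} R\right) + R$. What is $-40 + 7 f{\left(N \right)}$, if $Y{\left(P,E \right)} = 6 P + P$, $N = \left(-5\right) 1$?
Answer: $-880$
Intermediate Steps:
$N = -5$
$Y{\left(P,E \right)} = 7 P$
$f{\left(R \right)} = R^{2} + 29 R$ ($f{\left(R \right)} = \left(R^{2} + 7 \cdot 4 R\right) + R = \left(R^{2} + 28 R\right) + R = R^{2} + 29 R$)
$-40 + 7 f{\left(N \right)} = -40 + 7 \left(- 5 \left(29 - 5\right)\right) = -40 + 7 \left(\left(-5\right) 24\right) = -40 + 7 \left(-120\right) = -40 - 840 = -880$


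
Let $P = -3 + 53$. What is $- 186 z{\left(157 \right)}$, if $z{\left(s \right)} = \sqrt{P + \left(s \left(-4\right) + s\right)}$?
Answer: $- 186 i \sqrt{421} \approx - 3816.4 i$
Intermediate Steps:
$P = 50$
$z{\left(s \right)} = \sqrt{50 - 3 s}$ ($z{\left(s \right)} = \sqrt{50 + \left(s \left(-4\right) + s\right)} = \sqrt{50 + \left(- 4 s + s\right)} = \sqrt{50 - 3 s}$)
$- 186 z{\left(157 \right)} = - 186 \sqrt{50 - 471} = - 186 \sqrt{-421} = - 186 i \sqrt{421}$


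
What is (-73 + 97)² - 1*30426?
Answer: -29850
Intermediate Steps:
(-73 + 97)² - 1*30426 = 24² - 30426 = 576 - 30426 = -29850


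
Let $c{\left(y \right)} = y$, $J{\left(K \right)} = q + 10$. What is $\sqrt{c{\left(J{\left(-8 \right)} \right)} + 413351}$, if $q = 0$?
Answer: $3 \sqrt{45929} \approx 642.93$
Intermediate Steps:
$J{\left(K \right)} = 10$ ($J{\left(K \right)} = 0 + 10 = 10$)
$\sqrt{c{\left(J{\left(-8 \right)} \right)} + 413351} = \sqrt{10 + 413351} = \sqrt{413361} = 3 \sqrt{45929}$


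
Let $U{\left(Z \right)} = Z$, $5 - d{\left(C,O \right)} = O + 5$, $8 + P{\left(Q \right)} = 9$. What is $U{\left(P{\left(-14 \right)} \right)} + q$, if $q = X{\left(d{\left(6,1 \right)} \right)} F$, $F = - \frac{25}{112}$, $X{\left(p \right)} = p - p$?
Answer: $1$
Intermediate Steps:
$P{\left(Q \right)} = 1$ ($P{\left(Q \right)} = -8 + 9 = 1$)
$d{\left(C,O \right)} = - O$ ($d{\left(C,O \right)} = 5 - \left(O + 5\right) = 5 - \left(5 + O\right) = - O$)
$X{\left(p \right)} = 0$
$F = - \frac{25}{112}$ ($F = \left(-25\right) \frac{1}{112} = - \frac{25}{112} \approx -0.22321$)
$q = 0$ ($q = 0 \left(- \frac{25}{112}\right) = 0$)
$U{\left(P{\left(-14 \right)} \right)} + q = 1 + 0 = 1$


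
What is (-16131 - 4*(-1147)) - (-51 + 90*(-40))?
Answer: -7892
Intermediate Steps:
(-16131 - 4*(-1147)) - (-51 + 90*(-40)) = (-16131 - 1*(-4588)) - (-51 - 3600) = (-16131 + 4588) - 1*(-3651) = -11543 + 3651 = -7892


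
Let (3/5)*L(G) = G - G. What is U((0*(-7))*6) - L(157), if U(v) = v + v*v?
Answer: 0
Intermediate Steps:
U(v) = v + v**2
L(G) = 0 (L(G) = 5*(G - G)/3 = (5/3)*0 = 0)
U((0*(-7))*6) - L(157) = ((0*(-7))*6)*(1 + (0*(-7))*6) - 1*0 = (0*6)*(1 + 0*6) + 0 = 0*(1 + 0) + 0 = 0*1 + 0 = 0 + 0 = 0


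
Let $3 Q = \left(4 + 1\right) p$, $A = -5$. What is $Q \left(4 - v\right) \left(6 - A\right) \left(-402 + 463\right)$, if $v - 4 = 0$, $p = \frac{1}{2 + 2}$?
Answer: $0$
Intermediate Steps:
$p = \frac{1}{4} \approx 0.25$
$v = 4$ ($v = 4 + 0 = 4$)
$Q = \frac{5}{12}$ ($Q = \frac{\left(4 + 1\right) \frac{1}{4}}{3} = \frac{5 \cdot \frac{1}{4}}{3} = \frac{1}{3} \cdot \frac{5}{4} = \frac{5}{12} \approx 0.41667$)
$Q \left(4 - v\right) \left(6 - A\right) \left(-402 + 463\right) = \frac{5 \left(4 - 4\right)}{12} \left(6 - -5\right) \left(-402 + 463\right) = \frac{5 \left(4 - 4\right)}{12} \left(6 + 5\right) 61 = \frac{5}{12} \cdot 0 \cdot 11 \cdot 61 = 0 \cdot 11 \cdot 61 = 0 \cdot 61 = 0$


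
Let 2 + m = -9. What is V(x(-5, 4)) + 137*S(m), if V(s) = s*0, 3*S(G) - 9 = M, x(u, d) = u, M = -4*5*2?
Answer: -4247/3 ≈ -1415.7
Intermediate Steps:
M = -40 (M = -20*2 = -40)
m = -11 (m = -2 - 9 = -11)
S(G) = -31/3 (S(G) = 3 + (1/3)*(-40) = 3 - 40/3 = -31/3)
V(s) = 0
V(x(-5, 4)) + 137*S(m) = 0 + 137*(-31/3) = 0 - 4247/3 = -4247/3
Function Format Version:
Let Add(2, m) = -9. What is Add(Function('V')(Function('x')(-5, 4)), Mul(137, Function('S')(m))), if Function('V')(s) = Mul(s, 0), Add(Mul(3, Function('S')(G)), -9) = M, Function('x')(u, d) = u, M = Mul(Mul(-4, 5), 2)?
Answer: Rational(-4247, 3) ≈ -1415.7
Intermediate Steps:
M = -40 (M = Mul(-20, 2) = -40)
m = -11 (m = Add(-2, -9) = -11)
Function('S')(G) = Rational(-31, 3) (Function('S')(G) = Add(3, Mul(Rational(1, 3), -40)) = Add(3, Rational(-40, 3)) = Rational(-31, 3))
Function('V')(s) = 0
Add(Function('V')(Function('x')(-5, 4)), Mul(137, Function('S')(m))) = Add(0, Mul(137, Rational(-31, 3))) = Add(0, Rational(-4247, 3)) = Rational(-4247, 3)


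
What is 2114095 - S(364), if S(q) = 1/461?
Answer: 974597794/461 ≈ 2.1141e+6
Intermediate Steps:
S(q) = 1/461
2114095 - S(364) = 2114095 - 1*1/461 = 2114095 - 1/461 = 974597794/461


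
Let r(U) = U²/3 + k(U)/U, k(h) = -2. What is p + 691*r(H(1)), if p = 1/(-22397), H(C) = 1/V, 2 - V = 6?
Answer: 5958385847/1075056 ≈ 5542.4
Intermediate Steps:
V = -4 (V = 2 - 1*6 = 2 - 6 = -4)
H(C) = -¼ (H(C) = 1/(-4) = -¼)
p = -1/22397 ≈ -4.4649e-5
r(U) = -2/U + U²/3 (r(U) = U²/3 - 2/U = -2/U + U²/3)
p + 691*r(H(1)) = -1/22397 + 691*((-6 + (-¼)³)/(3*(-¼))) = -1/22397 + 691*((⅓)*(-4)*(-6 - 1/64)) = -1/22397 + 691*((⅓)*(-4)*(-385/64)) = -1/22397 + 691*(385/48) = -1/22397 + 266035/48 = 5958385847/1075056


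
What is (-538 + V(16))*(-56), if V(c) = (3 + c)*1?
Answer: 29064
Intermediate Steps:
V(c) = 3 + c
(-538 + V(16))*(-56) = (-538 + (3 + 16))*(-56) = (-538 + 19)*(-56) = -519*(-56) = 29064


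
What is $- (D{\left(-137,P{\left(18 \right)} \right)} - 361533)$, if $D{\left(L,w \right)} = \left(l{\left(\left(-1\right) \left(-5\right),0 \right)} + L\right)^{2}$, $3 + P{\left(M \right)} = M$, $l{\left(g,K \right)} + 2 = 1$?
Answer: $342489$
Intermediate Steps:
$l{\left(g,K \right)} = -1$ ($l{\left(g,K \right)} = -2 + 1 = -1$)
$P{\left(M \right)} = -3 + M$
$D{\left(L,w \right)} = \left(-1 + L\right)^{2}$
$- (D{\left(-137,P{\left(18 \right)} \right)} - 361533) = - (\left(-1 - 137\right)^{2} - 361533) = - (\left(-138\right)^{2} - 361533) = - (19044 - 361533) = \left(-1\right) \left(-342489\right) = 342489$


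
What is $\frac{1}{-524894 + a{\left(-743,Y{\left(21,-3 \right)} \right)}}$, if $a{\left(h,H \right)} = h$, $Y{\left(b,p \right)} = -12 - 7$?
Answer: $- \frac{1}{525637} \approx -1.9025 \cdot 10^{-6}$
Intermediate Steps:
$Y{\left(b,p \right)} = -19$
$\frac{1}{-524894 + a{\left(-743,Y{\left(21,-3 \right)} \right)}} = \frac{1}{-524894 - 743} = \frac{1}{-525637} = - \frac{1}{525637}$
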